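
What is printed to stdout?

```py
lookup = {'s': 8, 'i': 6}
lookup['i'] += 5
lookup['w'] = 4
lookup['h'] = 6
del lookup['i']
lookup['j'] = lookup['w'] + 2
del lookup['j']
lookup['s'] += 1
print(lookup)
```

lookup['i'] = 6+5 = 11 → {'s': 8, 'i': 11}
lookup['w'] = 4 → {'s': 8, 'i': 11, 'w': 4}
lookup['h'] = 6 → {'s': 8, 'i': 11, 'w': 4, 'h': 6}
del 'i' → {'s': 8, 'w': 4, 'h': 6}
lookup['j'] = lookup['w']+2 = 6 → {'s': 8, 'w': 4, 'h': 6, 'j': 6}
del 'j' → {'s': 8, 'w': 4, 'h': 6}
lookup['s'] = 8+1 = 9 → {'s': 9, 'w': 4, 'h': 6}

{'s': 9, 'w': 4, 'h': 6}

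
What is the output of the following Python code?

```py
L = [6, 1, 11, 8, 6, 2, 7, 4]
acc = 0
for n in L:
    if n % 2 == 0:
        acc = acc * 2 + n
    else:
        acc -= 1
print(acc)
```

n=6: even, acc = 0*2+6 = 6
n=1: not even, acc = 6-1 = 5
n=11: not even, acc = 5-1 = 4
n=8: even, acc = 4*2+8 = 16
n=6: even, acc = 16*2+6 = 38
n=2: even, acc = 38*2+2 = 78
n=7: not even, acc = 78-1 = 77
n=4: even, acc = 77*2+4 = 158

158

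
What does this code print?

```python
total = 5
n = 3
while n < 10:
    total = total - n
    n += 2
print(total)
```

n=3: total = 5-3 = 2
n=5: total = 2-5 = -3
n=7: total = (-3)-7 = -10
n=9: total = (-10)-9 = -19

-19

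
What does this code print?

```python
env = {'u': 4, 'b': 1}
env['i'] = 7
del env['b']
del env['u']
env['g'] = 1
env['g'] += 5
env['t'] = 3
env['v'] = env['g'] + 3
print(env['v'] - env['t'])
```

6

env['i'] = 7 → {'u': 4, 'b': 1, 'i': 7}
del 'b' → {'u': 4, 'i': 7}
del 'u' → {'i': 7}
env['g'] = 1 → {'i': 7, 'g': 1}
env['g'] = 1+5 = 6 → {'i': 7, 'g': 6}
env['t'] = 3 → {'i': 7, 'g': 6, 't': 3}
env['v'] = env['g']+3 = 9 → {'i': 7, 'g': 6, 't': 3, 'v': 9}
env['v']-env['t'] = 9-3 = 6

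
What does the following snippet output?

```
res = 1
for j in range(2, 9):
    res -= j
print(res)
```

-34

j=2: res = 1-2 = -1
j=3: res = (-1)-3 = -4
j=4: res = (-4)-4 = -8
j=5: res = (-8)-5 = -13
j=6: res = (-13)-6 = -19
j=7: res = (-19)-7 = -26
j=8: res = (-26)-8 = -34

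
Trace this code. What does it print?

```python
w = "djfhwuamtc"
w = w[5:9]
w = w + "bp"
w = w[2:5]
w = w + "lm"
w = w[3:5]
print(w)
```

lm

slice [5:9] → 'uamt'
+ 'bp' → 'uamtbp'
slice [2:5] → 'mtb'
+ 'lm' → 'mtblm'
slice [3:5] → 'lm'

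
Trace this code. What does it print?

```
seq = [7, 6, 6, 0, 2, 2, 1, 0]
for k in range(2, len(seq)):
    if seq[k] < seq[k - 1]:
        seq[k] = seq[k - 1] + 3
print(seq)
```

[7, 6, 6, 9, 12, 15, 18, 21]

k=2: 6>=6, unchanged → [7, 6, 6, 0, 2, 2, 1, 0]
k=3: 0<6, seq[3] = 6+3 = 9 → [7, 6, 6, 9, 2, 2, 1, 0]
k=4: 2<9, seq[4] = 9+3 = 12 → [7, 6, 6, 9, 12, 2, 1, 0]
k=5: 2<12, seq[5] = 12+3 = 15 → [7, 6, 6, 9, 12, 15, 1, 0]
k=6: 1<15, seq[6] = 15+3 = 18 → [7, 6, 6, 9, 12, 15, 18, 0]
k=7: 0<18, seq[7] = 18+3 = 21 → [7, 6, 6, 9, 12, 15, 18, 21]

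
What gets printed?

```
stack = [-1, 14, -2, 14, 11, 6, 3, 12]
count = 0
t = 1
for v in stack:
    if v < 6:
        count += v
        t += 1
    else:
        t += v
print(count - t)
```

v=-1: <6, count = 0+(-1) = -1; t=2
v=14: not <6; t=16
v=-2: <6, count = (-1)+(-2) = -3; t=17
v=14: not <6; t=31
v=11: not <6; t=42
v=6: not <6; t=48
v=3: <6, count = (-3)+3 = 0; t=49
v=12: not <6; t=61
count-t = 0-61 = -61

-61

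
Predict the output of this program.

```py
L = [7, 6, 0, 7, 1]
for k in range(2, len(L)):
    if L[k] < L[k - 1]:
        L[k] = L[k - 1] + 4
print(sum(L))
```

k=2: 0<6, L[2] = 6+4 = 10 → [7, 6, 10, 7, 1]
k=3: 7<10, L[3] = 10+4 = 14 → [7, 6, 10, 14, 1]
k=4: 1<14, L[4] = 14+4 = 18 → [7, 6, 10, 14, 18]
sum = 55

55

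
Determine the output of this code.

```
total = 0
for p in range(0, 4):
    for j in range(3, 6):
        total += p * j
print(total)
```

72

p=0,j=3: total = 0+0 = 0
p=0,j=4: total = 0+0 = 0
p=0,j=5: total = 0+0 = 0
p=1,j=3: total = 0+3 = 3
p=1,j=4: total = 3+4 = 7
p=1,j=5: total = 7+5 = 12
p=2,j=3: total = 12+6 = 18
p=2,j=4: total = 18+8 = 26
p=2,j=5: total = 26+10 = 36
p=3,j=3: total = 36+9 = 45
p=3,j=4: total = 45+12 = 57
p=3,j=5: total = 57+15 = 72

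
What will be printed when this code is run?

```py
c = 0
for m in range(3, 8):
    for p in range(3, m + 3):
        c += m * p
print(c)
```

725

m=3,p=3: c = 0+9 = 9
m=3,p=4: c = 9+12 = 21
m=3,p=5: c = 21+15 = 36
m=4,p=3: c = 36+12 = 48
m=4,p=4: c = 48+16 = 64
m=4,p=5: c = 64+20 = 84
m=4,p=6: c = 84+24 = 108
m=5,p=3: c = 108+15 = 123
m=5,p=4: c = 123+20 = 143
m=5,p=5: c = 143+25 = 168
m=5,p=6: c = 168+30 = 198
m=5,p=7: c = 198+35 = 233
m=6,p=3: c = 233+18 = 251
m=6,p=4: c = 251+24 = 275
m=6,p=5: c = 275+30 = 305
m=6,p=6: c = 305+36 = 341
m=6,p=7: c = 341+42 = 383
m=6,p=8: c = 383+48 = 431
m=7,p=3: c = 431+21 = 452
m=7,p=4: c = 452+28 = 480
m=7,p=5: c = 480+35 = 515
m=7,p=6: c = 515+42 = 557
m=7,p=7: c = 557+49 = 606
m=7,p=8: c = 606+56 = 662
m=7,p=9: c = 662+63 = 725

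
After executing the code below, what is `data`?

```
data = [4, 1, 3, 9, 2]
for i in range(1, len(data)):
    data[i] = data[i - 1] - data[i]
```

[4, 3, 0, -9, -11]

i=1: data[1] = 4-1 = 3 → [4, 3, 3, 9, 2]
i=2: data[2] = 3-3 = 0 → [4, 3, 0, 9, 2]
i=3: data[3] = 0-9 = -9 → [4, 3, 0, -9, 2]
i=4: data[4] = (-9)-2 = -11 → [4, 3, 0, -9, -11]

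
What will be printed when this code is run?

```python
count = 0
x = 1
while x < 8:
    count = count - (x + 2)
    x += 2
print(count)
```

-24

x=1: count = 0-3 = -3
x=3: count = (-3)-5 = -8
x=5: count = (-8)-7 = -15
x=7: count = (-15)-9 = -24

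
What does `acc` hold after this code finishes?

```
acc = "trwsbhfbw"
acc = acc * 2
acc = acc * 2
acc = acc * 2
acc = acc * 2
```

'trwsbhfbwtrwsbhfbwtrwsbhfbwtrwsbhfbwtrwsbhfbwtrwsbhfbwtrwsbhfbwtrwsbhfbwtrwsbhfbwtrwsbhfbwtrwsbhfbwtrwsbhfbwtrwsbhfbwtrwsbhfbwtrwsbhfbwtrwsbhfbw'

repeat ×2 → 'trwsbhfbwtrwsbhfbw'
repeat ×2 → 'trwsbhfbwtrwsbhfbwtrwsbhfbwtrwsbhfbw'
repeat ×2 → 'trwsbhfbwtrwsbhfbwtrwsbhfbwtrwsbhfbwtrwsbhfbwtrwsbhfbwtrwsbhfbwtrwsbhfbw'
repeat ×2 → 'trwsbhfbwtrwsbhfbwtrwsbhfbwtrwsbhfbwtrwsbhfbwtrwsbhfbwtrwsbhfbwtrwsbhfbwtrwsbhfbwtrwsbhfbwtrwsbhfbwtrwsbhfbwtrwsbhfbwtrwsbhfbwtrwsbhfbwtrwsbhfbw'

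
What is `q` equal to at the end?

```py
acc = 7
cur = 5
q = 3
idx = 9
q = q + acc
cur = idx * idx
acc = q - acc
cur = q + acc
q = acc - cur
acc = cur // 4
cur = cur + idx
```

-10

q = 3+7 = 10
cur = 9*9 = 81
acc = 10-7 = 3
cur = 10+3 = 13
q = 3-13 = -10
acc = 13//4 = 3
cur = 13+9 = 22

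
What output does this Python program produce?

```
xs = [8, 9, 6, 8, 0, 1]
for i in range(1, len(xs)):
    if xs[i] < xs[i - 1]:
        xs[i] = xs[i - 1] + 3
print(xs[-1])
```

i=1: 9>=8, unchanged → [8, 9, 6, 8, 0, 1]
i=2: 6<9, xs[2] = 9+3 = 12 → [8, 9, 12, 8, 0, 1]
i=3: 8<12, xs[3] = 12+3 = 15 → [8, 9, 12, 15, 0, 1]
i=4: 0<15, xs[4] = 15+3 = 18 → [8, 9, 12, 15, 18, 1]
i=5: 1<18, xs[5] = 18+3 = 21 → [8, 9, 12, 15, 18, 21]

21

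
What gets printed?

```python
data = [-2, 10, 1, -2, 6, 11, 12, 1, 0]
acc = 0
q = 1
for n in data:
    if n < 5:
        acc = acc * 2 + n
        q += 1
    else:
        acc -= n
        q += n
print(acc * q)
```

n=-2: <5, acc = 0*2+(-2) = -2; q=2
n=10: not <5, acc = (-2)-10 = -12; q=12
n=1: <5, acc = (-12)*2+1 = -23; q=13
n=-2: <5, acc = (-23)*2+(-2) = -48; q=14
n=6: not <5, acc = (-48)-6 = -54; q=20
n=11: not <5, acc = (-54)-11 = -65; q=31
n=12: not <5, acc = (-65)-12 = -77; q=43
n=1: <5, acc = (-77)*2+1 = -153; q=44
n=0: <5, acc = (-153)*2+0 = -306; q=45
acc*q = (-306)*45 = -13770

-13770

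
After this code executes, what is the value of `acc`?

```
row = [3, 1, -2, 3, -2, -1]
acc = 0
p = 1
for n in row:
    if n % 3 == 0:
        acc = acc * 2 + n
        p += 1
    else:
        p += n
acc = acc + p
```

8

n=3: %3==0, acc = 0*2+3 = 3; p=2
n=1: not %3==0; p=3
n=-2: not %3==0; p=1
n=3: %3==0, acc = 3*2+3 = 9; p=2
n=-2: not %3==0; p=0
n=-1: not %3==0; p=-1
acc+p = 9+(-1) = 8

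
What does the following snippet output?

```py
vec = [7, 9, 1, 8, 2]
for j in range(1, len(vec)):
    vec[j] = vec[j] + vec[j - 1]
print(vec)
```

[7, 16, 17, 25, 27]

j=1: vec[1] = 9+7 = 16 → [7, 16, 1, 8, 2]
j=2: vec[2] = 1+16 = 17 → [7, 16, 17, 8, 2]
j=3: vec[3] = 8+17 = 25 → [7, 16, 17, 25, 2]
j=4: vec[4] = 2+25 = 27 → [7, 16, 17, 25, 27]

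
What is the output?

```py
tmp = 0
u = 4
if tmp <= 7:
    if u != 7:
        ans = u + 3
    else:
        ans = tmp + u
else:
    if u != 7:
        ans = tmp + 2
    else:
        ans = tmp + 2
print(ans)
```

7

tmp=0, u=4
tmp <= 7 is True; u != 7 is True
→ ans = u + 3 = 7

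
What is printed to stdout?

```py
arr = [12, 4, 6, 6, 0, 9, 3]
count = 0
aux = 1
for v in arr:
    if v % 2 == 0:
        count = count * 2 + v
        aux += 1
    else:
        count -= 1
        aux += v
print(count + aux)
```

v=12: even, count = 0*2+12 = 12; aux=2
v=4: even, count = 12*2+4 = 28; aux=3
v=6: even, count = 28*2+6 = 62; aux=4
v=6: even, count = 62*2+6 = 130; aux=5
v=0: even, count = 130*2+0 = 260; aux=6
v=9: not even, count = 260-1 = 259; aux=15
v=3: not even, count = 259-1 = 258; aux=18
count+aux = 258+18 = 276

276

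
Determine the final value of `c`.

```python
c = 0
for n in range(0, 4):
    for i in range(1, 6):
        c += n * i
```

n=0,i=1: c = 0+0 = 0
n=0,i=2: c = 0+0 = 0
n=0,i=3: c = 0+0 = 0
n=0,i=4: c = 0+0 = 0
n=0,i=5: c = 0+0 = 0
n=1,i=1: c = 0+1 = 1
n=1,i=2: c = 1+2 = 3
n=1,i=3: c = 3+3 = 6
n=1,i=4: c = 6+4 = 10
n=1,i=5: c = 10+5 = 15
n=2,i=1: c = 15+2 = 17
n=2,i=2: c = 17+4 = 21
n=2,i=3: c = 21+6 = 27
n=2,i=4: c = 27+8 = 35
n=2,i=5: c = 35+10 = 45
n=3,i=1: c = 45+3 = 48
n=3,i=2: c = 48+6 = 54
n=3,i=3: c = 54+9 = 63
n=3,i=4: c = 63+12 = 75
n=3,i=5: c = 75+15 = 90

90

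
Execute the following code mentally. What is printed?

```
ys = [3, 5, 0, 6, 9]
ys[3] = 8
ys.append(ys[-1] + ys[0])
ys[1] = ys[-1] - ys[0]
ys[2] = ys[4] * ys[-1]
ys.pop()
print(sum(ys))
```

137

ys[3] = 8 → [3, 5, 0, 8, 9]
append ys[-1]+ys[0] = 9+3 = 12 → [3, 5, 0, 8, 9, 12]
ys[1] = ys[-1]-ys[0] = 12-3 = 9 → [3, 9, 0, 8, 9, 12]
ys[2] = ys[4]*ys[-1] = 9*12 = 108 → [3, 9, 108, 8, 9, 12]
pop() removes 12 → [3, 9, 108, 8, 9]
sum = 137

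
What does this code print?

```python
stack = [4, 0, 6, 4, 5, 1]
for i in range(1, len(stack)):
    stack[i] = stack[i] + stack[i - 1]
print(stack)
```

i=1: stack[1] = 0+4 = 4 → [4, 4, 6, 4, 5, 1]
i=2: stack[2] = 6+4 = 10 → [4, 4, 10, 4, 5, 1]
i=3: stack[3] = 4+10 = 14 → [4, 4, 10, 14, 5, 1]
i=4: stack[4] = 5+14 = 19 → [4, 4, 10, 14, 19, 1]
i=5: stack[5] = 1+19 = 20 → [4, 4, 10, 14, 19, 20]

[4, 4, 10, 14, 19, 20]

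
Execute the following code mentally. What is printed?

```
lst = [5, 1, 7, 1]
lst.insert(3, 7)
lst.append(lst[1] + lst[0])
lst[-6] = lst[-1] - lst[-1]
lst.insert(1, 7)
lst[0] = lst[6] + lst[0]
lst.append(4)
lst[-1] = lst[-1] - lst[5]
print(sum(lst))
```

insert 7 at 3 → [5, 1, 7, 7, 1]
append lst[1]+lst[0] = 1+5 = 6 → [5, 1, 7, 7, 1, 6]
lst[-6] = lst[-1]-lst[-1] = 6-6 = 0 → [0, 1, 7, 7, 1, 6]
insert 7 at 1 → [0, 7, 1, 7, 7, 1, 6]
lst[0] = lst[6]+lst[0] = 6+0 = 6 → [6, 7, 1, 7, 7, 1, 6]
append 4 → [6, 7, 1, 7, 7, 1, 6, 4]
lst[-1] = lst[-1]-lst[5] = 4-1 = 3 → [6, 7, 1, 7, 7, 1, 6, 3]
sum = 38

38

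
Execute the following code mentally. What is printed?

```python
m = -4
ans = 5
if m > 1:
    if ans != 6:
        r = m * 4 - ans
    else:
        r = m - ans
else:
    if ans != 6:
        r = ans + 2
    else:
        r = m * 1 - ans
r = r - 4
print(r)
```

3

m=-4, ans=5
m > 1 is False; ans != 6 is True
→ r = ans + 2 = 7
r = 7-4 = 3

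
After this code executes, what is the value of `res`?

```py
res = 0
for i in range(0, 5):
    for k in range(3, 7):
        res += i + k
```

130

i=0,k=3: res = 0+3 = 3
i=0,k=4: res = 3+4 = 7
i=0,k=5: res = 7+5 = 12
i=0,k=6: res = 12+6 = 18
i=1,k=3: res = 18+4 = 22
i=1,k=4: res = 22+5 = 27
i=1,k=5: res = 27+6 = 33
i=1,k=6: res = 33+7 = 40
i=2,k=3: res = 40+5 = 45
i=2,k=4: res = 45+6 = 51
i=2,k=5: res = 51+7 = 58
i=2,k=6: res = 58+8 = 66
i=3,k=3: res = 66+6 = 72
i=3,k=4: res = 72+7 = 79
i=3,k=5: res = 79+8 = 87
i=3,k=6: res = 87+9 = 96
i=4,k=3: res = 96+7 = 103
i=4,k=4: res = 103+8 = 111
i=4,k=5: res = 111+9 = 120
i=4,k=6: res = 120+10 = 130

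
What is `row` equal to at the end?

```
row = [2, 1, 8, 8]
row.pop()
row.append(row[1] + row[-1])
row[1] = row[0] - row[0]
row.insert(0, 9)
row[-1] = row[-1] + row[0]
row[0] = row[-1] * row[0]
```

pop() removes 8 → [2, 1, 8]
append row[1]+row[-1] = 1+8 = 9 → [2, 1, 8, 9]
row[1] = row[0]-row[0] = 2-2 = 0 → [2, 0, 8, 9]
insert 9 at 0 → [9, 2, 0, 8, 9]
row[-1] = row[-1]+row[0] = 9+9 = 18 → [9, 2, 0, 8, 18]
row[0] = row[-1]*row[0] = 18*9 = 162 → [162, 2, 0, 8, 18]

[162, 2, 0, 8, 18]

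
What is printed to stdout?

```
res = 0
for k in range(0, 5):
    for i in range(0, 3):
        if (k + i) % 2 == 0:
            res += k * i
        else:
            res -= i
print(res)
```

9

k=0,i=0: even sum, res = 0+0 = 0
k=0,i=1: odd sum, res = 0-1 = -1
k=0,i=2: even sum, res = (-1)+0 = -1
k=1,i=0: odd sum, res = (-1)-0 = -1
k=1,i=1: even sum, res = (-1)+1 = 0
k=1,i=2: odd sum, res = 0-2 = -2
k=2,i=0: even sum, res = (-2)+0 = -2
k=2,i=1: odd sum, res = (-2)-1 = -3
k=2,i=2: even sum, res = (-3)+4 = 1
k=3,i=0: odd sum, res = 1-0 = 1
k=3,i=1: even sum, res = 1+3 = 4
k=3,i=2: odd sum, res = 4-2 = 2
k=4,i=0: even sum, res = 2+0 = 2
k=4,i=1: odd sum, res = 2-1 = 1
k=4,i=2: even sum, res = 1+8 = 9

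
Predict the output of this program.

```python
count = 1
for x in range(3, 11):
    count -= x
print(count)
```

-51

x=3: count = 1-3 = -2
x=4: count = (-2)-4 = -6
x=5: count = (-6)-5 = -11
x=6: count = (-11)-6 = -17
x=7: count = (-17)-7 = -24
x=8: count = (-24)-8 = -32
x=9: count = (-32)-9 = -41
x=10: count = (-41)-10 = -51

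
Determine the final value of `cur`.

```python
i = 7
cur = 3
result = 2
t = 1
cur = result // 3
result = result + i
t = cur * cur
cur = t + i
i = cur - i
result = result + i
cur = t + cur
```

cur = 2//3 = 0
result = 2+7 = 9
t = 0*0 = 0
cur = 0+7 = 7
i = 7-7 = 0
result = 9+0 = 9
cur = 0+7 = 7

7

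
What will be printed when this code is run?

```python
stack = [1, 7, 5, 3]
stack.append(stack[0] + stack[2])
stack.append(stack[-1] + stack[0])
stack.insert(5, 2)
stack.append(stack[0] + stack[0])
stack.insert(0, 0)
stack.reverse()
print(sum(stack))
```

append stack[0]+stack[2] = 1+5 = 6 → [1, 7, 5, 3, 6]
append stack[-1]+stack[0] = 6+1 = 7 → [1, 7, 5, 3, 6, 7]
insert 2 at 5 → [1, 7, 5, 3, 6, 2, 7]
append stack[0]+stack[0] = 1+1 = 2 → [1, 7, 5, 3, 6, 2, 7, 2]
insert 0 at 0 → [0, 1, 7, 5, 3, 6, 2, 7, 2]
reverse → [2, 7, 2, 6, 3, 5, 7, 1, 0]
sum = 33

33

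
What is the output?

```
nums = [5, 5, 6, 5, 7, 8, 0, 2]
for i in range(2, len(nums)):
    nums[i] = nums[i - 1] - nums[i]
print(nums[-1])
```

-23

i=2: nums[2] = 5-6 = -1 → [5, 5, -1, 5, 7, 8, 0, 2]
i=3: nums[3] = (-1)-5 = -6 → [5, 5, -1, -6, 7, 8, 0, 2]
i=4: nums[4] = (-6)-7 = -13 → [5, 5, -1, -6, -13, 8, 0, 2]
i=5: nums[5] = (-13)-8 = -21 → [5, 5, -1, -6, -13, -21, 0, 2]
i=6: nums[6] = (-21)-0 = -21 → [5, 5, -1, -6, -13, -21, -21, 2]
i=7: nums[7] = (-21)-2 = -23 → [5, 5, -1, -6, -13, -21, -21, -23]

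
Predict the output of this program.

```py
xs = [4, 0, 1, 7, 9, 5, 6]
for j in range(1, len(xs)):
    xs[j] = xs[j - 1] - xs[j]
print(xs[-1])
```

j=1: xs[1] = 4-0 = 4 → [4, 4, 1, 7, 9, 5, 6]
j=2: xs[2] = 4-1 = 3 → [4, 4, 3, 7, 9, 5, 6]
j=3: xs[3] = 3-7 = -4 → [4, 4, 3, -4, 9, 5, 6]
j=4: xs[4] = (-4)-9 = -13 → [4, 4, 3, -4, -13, 5, 6]
j=5: xs[5] = (-13)-5 = -18 → [4, 4, 3, -4, -13, -18, 6]
j=6: xs[6] = (-18)-6 = -24 → [4, 4, 3, -4, -13, -18, -24]

-24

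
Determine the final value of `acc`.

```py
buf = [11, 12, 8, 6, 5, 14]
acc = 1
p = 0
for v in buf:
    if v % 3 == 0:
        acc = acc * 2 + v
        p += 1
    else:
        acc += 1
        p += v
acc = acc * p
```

1680

v=11: not %3==0, acc = 1+1 = 2; p=11
v=12: %3==0, acc = 2*2+12 = 16; p=12
v=8: not %3==0, acc = 16+1 = 17; p=20
v=6: %3==0, acc = 17*2+6 = 40; p=21
v=5: not %3==0, acc = 40+1 = 41; p=26
v=14: not %3==0, acc = 41+1 = 42; p=40
acc*p = 42*40 = 1680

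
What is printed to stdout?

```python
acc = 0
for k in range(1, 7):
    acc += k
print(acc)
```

21

k=1: acc = 0+1 = 1
k=2: acc = 1+2 = 3
k=3: acc = 3+3 = 6
k=4: acc = 6+4 = 10
k=5: acc = 10+5 = 15
k=6: acc = 15+6 = 21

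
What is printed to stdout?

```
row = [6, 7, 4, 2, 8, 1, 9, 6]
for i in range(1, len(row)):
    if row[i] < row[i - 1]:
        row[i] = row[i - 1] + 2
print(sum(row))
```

i=1: 7>=6, unchanged → [6, 7, 4, 2, 8, 1, 9, 6]
i=2: 4<7, row[2] = 7+2 = 9 → [6, 7, 9, 2, 8, 1, 9, 6]
i=3: 2<9, row[3] = 9+2 = 11 → [6, 7, 9, 11, 8, 1, 9, 6]
i=4: 8<11, row[4] = 11+2 = 13 → [6, 7, 9, 11, 13, 1, 9, 6]
i=5: 1<13, row[5] = 13+2 = 15 → [6, 7, 9, 11, 13, 15, 9, 6]
i=6: 9<15, row[6] = 15+2 = 17 → [6, 7, 9, 11, 13, 15, 17, 6]
i=7: 6<17, row[7] = 17+2 = 19 → [6, 7, 9, 11, 13, 15, 17, 19]
sum = 97

97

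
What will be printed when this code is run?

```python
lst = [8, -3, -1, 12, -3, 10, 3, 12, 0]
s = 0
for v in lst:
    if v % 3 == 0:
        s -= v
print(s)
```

-21

v=8: not %3==0
v=-3: %3==0, s = 0-(-3) = 3
v=-1: not %3==0
v=12: %3==0, s = 3-12 = -9
v=-3: %3==0, s = (-9)-(-3) = -6
v=10: not %3==0
v=3: %3==0, s = (-6)-3 = -9
v=12: %3==0, s = (-9)-12 = -21
v=0: %3==0, s = (-21)-0 = -21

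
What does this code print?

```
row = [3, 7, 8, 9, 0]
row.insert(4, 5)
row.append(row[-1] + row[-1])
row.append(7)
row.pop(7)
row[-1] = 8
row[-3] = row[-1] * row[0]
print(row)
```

insert 5 at 4 → [3, 7, 8, 9, 5, 0]
append row[-1]+row[-1] = 0+0 = 0 → [3, 7, 8, 9, 5, 0, 0]
append 7 → [3, 7, 8, 9, 5, 0, 0, 7]
pop(7) removes 7 → [3, 7, 8, 9, 5, 0, 0]
row[-1] = 8 → [3, 7, 8, 9, 5, 0, 8]
row[-3] = row[-1]*row[0] = 8*3 = 24 → [3, 7, 8, 9, 24, 0, 8]

[3, 7, 8, 9, 24, 0, 8]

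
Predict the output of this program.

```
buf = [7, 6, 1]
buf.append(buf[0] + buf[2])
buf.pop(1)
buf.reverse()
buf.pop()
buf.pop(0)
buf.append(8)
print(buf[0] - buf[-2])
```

append buf[0]+buf[2] = 7+1 = 8 → [7, 6, 1, 8]
pop(1) removes 6 → [7, 1, 8]
reverse → [8, 1, 7]
pop() removes 7 → [8, 1]
pop(0) removes 8 → [1]
append 8 → [1, 8]
buf[0]-buf[-2] = 1-1 = 0

0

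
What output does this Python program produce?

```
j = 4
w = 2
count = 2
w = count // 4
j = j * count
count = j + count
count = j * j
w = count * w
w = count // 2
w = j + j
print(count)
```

64

w = 2//4 = 0
j = 4*2 = 8
count = 8+2 = 10
count = 8*8 = 64
w = 64*0 = 0
w = 64//2 = 32
w = 8+8 = 16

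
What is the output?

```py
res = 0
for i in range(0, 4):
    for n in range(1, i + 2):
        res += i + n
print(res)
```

40

i=0,n=1: res = 0+1 = 1
i=1,n=1: res = 1+2 = 3
i=1,n=2: res = 3+3 = 6
i=2,n=1: res = 6+3 = 9
i=2,n=2: res = 9+4 = 13
i=2,n=3: res = 13+5 = 18
i=3,n=1: res = 18+4 = 22
i=3,n=2: res = 22+5 = 27
i=3,n=3: res = 27+6 = 33
i=3,n=4: res = 33+7 = 40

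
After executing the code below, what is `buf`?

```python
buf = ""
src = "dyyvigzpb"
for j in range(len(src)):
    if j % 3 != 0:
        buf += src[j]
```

'yyigpb'

j=0: skip
j=1: add 'y' → 'y'
j=2: add 'y' → 'yy'
j=3: skip
j=4: add 'i' → 'yyi'
j=5: add 'g' → 'yyig'
j=6: skip
j=7: add 'p' → 'yyigp'
j=8: add 'b' → 'yyigpb'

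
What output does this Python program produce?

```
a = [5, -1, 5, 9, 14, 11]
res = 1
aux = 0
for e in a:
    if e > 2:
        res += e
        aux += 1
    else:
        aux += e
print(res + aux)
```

e=5: >2, res = 1+5 = 6; aux=1
e=-1: not >2; aux=0
e=5: >2, res = 6+5 = 11; aux=1
e=9: >2, res = 11+9 = 20; aux=2
e=14: >2, res = 20+14 = 34; aux=3
e=11: >2, res = 34+11 = 45; aux=4
res+aux = 45+4 = 49

49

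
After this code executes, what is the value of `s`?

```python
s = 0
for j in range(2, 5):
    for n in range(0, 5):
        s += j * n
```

90

j=2,n=0: s = 0+0 = 0
j=2,n=1: s = 0+2 = 2
j=2,n=2: s = 2+4 = 6
j=2,n=3: s = 6+6 = 12
j=2,n=4: s = 12+8 = 20
j=3,n=0: s = 20+0 = 20
j=3,n=1: s = 20+3 = 23
j=3,n=2: s = 23+6 = 29
j=3,n=3: s = 29+9 = 38
j=3,n=4: s = 38+12 = 50
j=4,n=0: s = 50+0 = 50
j=4,n=1: s = 50+4 = 54
j=4,n=2: s = 54+8 = 62
j=4,n=3: s = 62+12 = 74
j=4,n=4: s = 74+16 = 90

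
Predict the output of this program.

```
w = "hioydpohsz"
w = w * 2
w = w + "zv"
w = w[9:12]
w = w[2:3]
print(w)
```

i

repeat ×2 → 'hioydpohszhioydpohsz'
+ 'zv' → 'hioydpohszhioydpohszzv'
slice [9:12] → 'zhi'
slice [2:3] → 'i'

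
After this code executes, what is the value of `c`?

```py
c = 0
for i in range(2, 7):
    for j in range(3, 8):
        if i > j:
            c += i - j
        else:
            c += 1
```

29

i=2,j=3: not 2>3, c = 0+1 = 1
i=2,j=4: not 2>4, c = 1+1 = 2
i=2,j=5: not 2>5, c = 2+1 = 3
i=2,j=6: not 2>6, c = 3+1 = 4
i=2,j=7: not 2>7, c = 4+1 = 5
i=3,j=3: not 3>3, c = 5+1 = 6
i=3,j=4: not 3>4, c = 6+1 = 7
i=3,j=5: not 3>5, c = 7+1 = 8
i=3,j=6: not 3>6, c = 8+1 = 9
i=3,j=7: not 3>7, c = 9+1 = 10
i=4,j=3: 4>3, c = 10+1 = 11
i=4,j=4: not 4>4, c = 11+1 = 12
i=4,j=5: not 4>5, c = 12+1 = 13
i=4,j=6: not 4>6, c = 13+1 = 14
i=4,j=7: not 4>7, c = 14+1 = 15
i=5,j=3: 5>3, c = 15+2 = 17
i=5,j=4: 5>4, c = 17+1 = 18
i=5,j=5: not 5>5, c = 18+1 = 19
i=5,j=6: not 5>6, c = 19+1 = 20
i=5,j=7: not 5>7, c = 20+1 = 21
i=6,j=3: 6>3, c = 21+3 = 24
i=6,j=4: 6>4, c = 24+2 = 26
i=6,j=5: 6>5, c = 26+1 = 27
i=6,j=6: not 6>6, c = 27+1 = 28
i=6,j=7: not 6>7, c = 28+1 = 29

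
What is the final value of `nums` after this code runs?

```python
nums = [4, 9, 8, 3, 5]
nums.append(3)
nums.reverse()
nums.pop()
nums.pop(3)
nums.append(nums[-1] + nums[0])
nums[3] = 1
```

append 3 → [4, 9, 8, 3, 5, 3]
reverse → [3, 5, 3, 8, 9, 4]
pop() removes 4 → [3, 5, 3, 8, 9]
pop(3) removes 8 → [3, 5, 3, 9]
append nums[-1]+nums[0] = 9+3 = 12 → [3, 5, 3, 9, 12]
nums[3] = 1 → [3, 5, 3, 1, 12]

[3, 5, 3, 1, 12]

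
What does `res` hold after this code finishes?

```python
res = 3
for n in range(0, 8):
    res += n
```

n=0: res = 3+0 = 3
n=1: res = 3+1 = 4
n=2: res = 4+2 = 6
n=3: res = 6+3 = 9
n=4: res = 9+4 = 13
n=5: res = 13+5 = 18
n=6: res = 18+6 = 24
n=7: res = 24+7 = 31

31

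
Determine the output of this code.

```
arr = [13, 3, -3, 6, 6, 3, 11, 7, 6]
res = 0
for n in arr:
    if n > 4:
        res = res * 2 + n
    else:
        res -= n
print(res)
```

n=13: >4, res = 0*2+13 = 13
n=3: not >4, res = 13-3 = 10
n=-3: not >4, res = 10-(-3) = 13
n=6: >4, res = 13*2+6 = 32
n=6: >4, res = 32*2+6 = 70
n=3: not >4, res = 70-3 = 67
n=11: >4, res = 67*2+11 = 145
n=7: >4, res = 145*2+7 = 297
n=6: >4, res = 297*2+6 = 600

600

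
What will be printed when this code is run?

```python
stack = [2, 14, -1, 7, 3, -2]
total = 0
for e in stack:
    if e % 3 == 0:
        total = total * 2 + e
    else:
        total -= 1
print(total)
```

-6

e=2: not %3==0, total = 0-1 = -1
e=14: not %3==0, total = (-1)-1 = -2
e=-1: not %3==0, total = (-2)-1 = -3
e=7: not %3==0, total = (-3)-1 = -4
e=3: %3==0, total = (-4)*2+3 = -5
e=-2: not %3==0, total = (-5)-1 = -6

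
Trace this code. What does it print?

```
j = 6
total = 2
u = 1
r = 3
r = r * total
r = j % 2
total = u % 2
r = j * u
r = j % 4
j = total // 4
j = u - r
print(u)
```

r = 3*2 = 6
r = 6%2 = 0
total = 1%2 = 1
r = 6*1 = 6
r = 6%4 = 2
j = 1//4 = 0
j = 1-2 = -1

1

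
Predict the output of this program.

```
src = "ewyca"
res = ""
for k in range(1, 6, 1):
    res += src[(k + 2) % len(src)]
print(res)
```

caewy

k=1: add src[3]='c' → 'c'
k=2: add src[4]='a' → 'ca'
k=3: add src[0]='e' → 'cae'
k=4: add src[1]='w' → 'caew'
k=5: add src[2]='y' → 'caewy'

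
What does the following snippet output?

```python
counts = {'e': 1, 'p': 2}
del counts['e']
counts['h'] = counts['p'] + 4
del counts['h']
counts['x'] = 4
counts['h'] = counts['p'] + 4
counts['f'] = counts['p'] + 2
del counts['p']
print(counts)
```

{'x': 4, 'h': 6, 'f': 4}

del 'e' → {'p': 2}
counts['h'] = counts['p']+4 = 6 → {'p': 2, 'h': 6}
del 'h' → {'p': 2}
counts['x'] = 4 → {'p': 2, 'x': 4}
counts['h'] = counts['p']+4 = 6 → {'p': 2, 'x': 4, 'h': 6}
counts['f'] = counts['p']+2 = 4 → {'p': 2, 'x': 4, 'h': 6, 'f': 4}
del 'p' → {'x': 4, 'h': 6, 'f': 4}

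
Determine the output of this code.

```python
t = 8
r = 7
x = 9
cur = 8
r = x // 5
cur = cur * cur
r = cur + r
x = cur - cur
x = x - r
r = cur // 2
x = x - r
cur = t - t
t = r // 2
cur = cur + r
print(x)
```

r = 9//5 = 1
cur = 8*8 = 64
r = 64+1 = 65
x = 64-64 = 0
x = 0-65 = -65
r = 64//2 = 32
x = (-65)-32 = -97
cur = 8-8 = 0
t = 32//2 = 16
cur = 0+32 = 32

-97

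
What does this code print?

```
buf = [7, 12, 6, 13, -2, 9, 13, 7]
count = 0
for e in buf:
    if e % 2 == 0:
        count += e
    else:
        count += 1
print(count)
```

21

e=7: not even, count = 0+1 = 1
e=12: even, count = 1+12 = 13
e=6: even, count = 13+6 = 19
e=13: not even, count = 19+1 = 20
e=-2: even, count = 20+(-2) = 18
e=9: not even, count = 18+1 = 19
e=13: not even, count = 19+1 = 20
e=7: not even, count = 20+1 = 21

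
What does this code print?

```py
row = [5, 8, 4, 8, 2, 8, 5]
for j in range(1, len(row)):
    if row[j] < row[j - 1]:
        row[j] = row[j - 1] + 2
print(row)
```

[5, 8, 10, 12, 14, 16, 18]

j=1: 8>=5, unchanged → [5, 8, 4, 8, 2, 8, 5]
j=2: 4<8, row[2] = 8+2 = 10 → [5, 8, 10, 8, 2, 8, 5]
j=3: 8<10, row[3] = 10+2 = 12 → [5, 8, 10, 12, 2, 8, 5]
j=4: 2<12, row[4] = 12+2 = 14 → [5, 8, 10, 12, 14, 8, 5]
j=5: 8<14, row[5] = 14+2 = 16 → [5, 8, 10, 12, 14, 16, 5]
j=6: 5<16, row[6] = 16+2 = 18 → [5, 8, 10, 12, 14, 16, 18]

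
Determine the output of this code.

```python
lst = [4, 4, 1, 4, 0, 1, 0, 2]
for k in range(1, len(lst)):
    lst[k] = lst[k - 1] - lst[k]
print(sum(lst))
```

k=1: lst[1] = 4-4 = 0 → [4, 0, 1, 4, 0, 1, 0, 2]
k=2: lst[2] = 0-1 = -1 → [4, 0, -1, 4, 0, 1, 0, 2]
k=3: lst[3] = (-1)-4 = -5 → [4, 0, -1, -5, 0, 1, 0, 2]
k=4: lst[4] = (-5)-0 = -5 → [4, 0, -1, -5, -5, 1, 0, 2]
k=5: lst[5] = (-5)-1 = -6 → [4, 0, -1, -5, -5, -6, 0, 2]
k=6: lst[6] = (-6)-0 = -6 → [4, 0, -1, -5, -5, -6, -6, 2]
k=7: lst[7] = (-6)-2 = -8 → [4, 0, -1, -5, -5, -6, -6, -8]
sum = -27

-27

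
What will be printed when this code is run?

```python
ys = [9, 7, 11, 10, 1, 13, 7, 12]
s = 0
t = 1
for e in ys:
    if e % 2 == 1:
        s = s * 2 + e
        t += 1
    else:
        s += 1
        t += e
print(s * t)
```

15486

e=9: odd, s = 0*2+9 = 9; t=2
e=7: odd, s = 9*2+7 = 25; t=3
e=11: odd, s = 25*2+11 = 61; t=4
e=10: not odd, s = 61+1 = 62; t=14
e=1: odd, s = 62*2+1 = 125; t=15
e=13: odd, s = 125*2+13 = 263; t=16
e=7: odd, s = 263*2+7 = 533; t=17
e=12: not odd, s = 533+1 = 534; t=29
s*t = 534*29 = 15486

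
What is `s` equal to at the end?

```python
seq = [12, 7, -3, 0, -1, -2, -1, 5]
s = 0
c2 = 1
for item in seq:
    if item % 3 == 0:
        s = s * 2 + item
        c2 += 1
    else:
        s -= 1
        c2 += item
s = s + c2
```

46

item=12: %3==0, s = 0*2+12 = 12; c2=2
item=7: not %3==0, s = 12-1 = 11; c2=9
item=-3: %3==0, s = 11*2+(-3) = 19; c2=10
item=0: %3==0, s = 19*2+0 = 38; c2=11
item=-1: not %3==0, s = 38-1 = 37; c2=10
item=-2: not %3==0, s = 37-1 = 36; c2=8
item=-1: not %3==0, s = 36-1 = 35; c2=7
item=5: not %3==0, s = 35-1 = 34; c2=12
s+c2 = 34+12 = 46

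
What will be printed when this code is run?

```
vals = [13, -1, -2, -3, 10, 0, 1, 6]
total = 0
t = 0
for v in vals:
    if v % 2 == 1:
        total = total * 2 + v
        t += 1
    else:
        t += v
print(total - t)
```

77

v=13: odd, total = 0*2+13 = 13; t=1
v=-1: odd, total = 13*2+(-1) = 25; t=2
v=-2: not odd; t=0
v=-3: odd, total = 25*2+(-3) = 47; t=1
v=10: not odd; t=11
v=0: not odd; t=11
v=1: odd, total = 47*2+1 = 95; t=12
v=6: not odd; t=18
total-t = 95-18 = 77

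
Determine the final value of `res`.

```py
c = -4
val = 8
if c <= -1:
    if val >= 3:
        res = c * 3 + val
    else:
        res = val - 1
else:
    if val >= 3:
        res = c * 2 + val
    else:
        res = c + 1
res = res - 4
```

-8

c=-4, val=8
c <= -1 is True; val >= 3 is True
→ res = c * 3 + val = -4
res = (-4)-4 = -8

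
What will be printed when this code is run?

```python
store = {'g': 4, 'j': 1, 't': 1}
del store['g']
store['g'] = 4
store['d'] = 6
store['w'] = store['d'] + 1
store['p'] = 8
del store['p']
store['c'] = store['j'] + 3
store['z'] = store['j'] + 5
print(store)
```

{'j': 1, 't': 1, 'g': 4, 'd': 6, 'w': 7, 'c': 4, 'z': 6}

del 'g' → {'j': 1, 't': 1}
store['g'] = 4 → {'j': 1, 't': 1, 'g': 4}
store['d'] = 6 → {'j': 1, 't': 1, 'g': 4, 'd': 6}
store['w'] = store['d']+1 = 7 → {'j': 1, 't': 1, 'g': 4, 'd': 6, 'w': 7}
store['p'] = 8 → {'j': 1, 't': 1, 'g': 4, 'd': 6, 'w': 7, 'p': 8}
del 'p' → {'j': 1, 't': 1, 'g': 4, 'd': 6, 'w': 7}
store['c'] = store['j']+3 = 4 → {'j': 1, 't': 1, 'g': 4, 'd': 6, 'w': 7, 'c': 4}
store['z'] = store['j']+5 = 6 → {'j': 1, 't': 1, 'g': 4, 'd': 6, 'w': 7, 'c': 4, 'z': 6}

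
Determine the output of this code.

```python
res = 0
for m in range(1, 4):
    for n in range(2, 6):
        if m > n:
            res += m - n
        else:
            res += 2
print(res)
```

23

m=1,n=2: not 1>2, res = 0+2 = 2
m=1,n=3: not 1>3, res = 2+2 = 4
m=1,n=4: not 1>4, res = 4+2 = 6
m=1,n=5: not 1>5, res = 6+2 = 8
m=2,n=2: not 2>2, res = 8+2 = 10
m=2,n=3: not 2>3, res = 10+2 = 12
m=2,n=4: not 2>4, res = 12+2 = 14
m=2,n=5: not 2>5, res = 14+2 = 16
m=3,n=2: 3>2, res = 16+1 = 17
m=3,n=3: not 3>3, res = 17+2 = 19
m=3,n=4: not 3>4, res = 19+2 = 21
m=3,n=5: not 3>5, res = 21+2 = 23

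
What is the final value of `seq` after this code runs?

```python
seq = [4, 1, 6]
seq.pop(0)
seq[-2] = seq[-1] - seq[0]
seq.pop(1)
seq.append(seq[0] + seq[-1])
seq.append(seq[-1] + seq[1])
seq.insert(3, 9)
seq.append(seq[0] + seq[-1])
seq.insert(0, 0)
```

[0, 5, 10, 20, 9, 14]

pop(0) removes 4 → [1, 6]
seq[-2] = seq[-1]-seq[0] = 6-1 = 5 → [5, 6]
pop(1) removes 6 → [5]
append seq[0]+seq[-1] = 5+5 = 10 → [5, 10]
append seq[-1]+seq[1] = 10+10 = 20 → [5, 10, 20]
insert 9 at 3 → [5, 10, 20, 9]
append seq[0]+seq[-1] = 5+9 = 14 → [5, 10, 20, 9, 14]
insert 0 at 0 → [0, 5, 10, 20, 9, 14]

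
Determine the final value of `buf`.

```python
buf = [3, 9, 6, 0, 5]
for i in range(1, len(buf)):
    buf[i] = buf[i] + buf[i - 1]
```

[3, 12, 18, 18, 23]

i=1: buf[1] = 9+3 = 12 → [3, 12, 6, 0, 5]
i=2: buf[2] = 6+12 = 18 → [3, 12, 18, 0, 5]
i=3: buf[3] = 0+18 = 18 → [3, 12, 18, 18, 5]
i=4: buf[4] = 5+18 = 23 → [3, 12, 18, 18, 23]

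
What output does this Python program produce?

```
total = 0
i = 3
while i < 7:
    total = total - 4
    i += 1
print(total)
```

-16

i=3: total = 0-4 = -4
i=4: total = (-4)-4 = -8
i=5: total = (-8)-4 = -12
i=6: total = (-12)-4 = -16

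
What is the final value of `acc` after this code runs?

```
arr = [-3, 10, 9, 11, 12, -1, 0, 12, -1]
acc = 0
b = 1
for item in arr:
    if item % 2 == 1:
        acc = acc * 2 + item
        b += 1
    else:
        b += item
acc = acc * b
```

2600

item=-3: odd, acc = 0*2+(-3) = -3; b=2
item=10: not odd; b=12
item=9: odd, acc = (-3)*2+9 = 3; b=13
item=11: odd, acc = 3*2+11 = 17; b=14
item=12: not odd; b=26
item=-1: odd, acc = 17*2+(-1) = 33; b=27
item=0: not odd; b=27
item=12: not odd; b=39
item=-1: odd, acc = 33*2+(-1) = 65; b=40
acc*b = 65*40 = 2600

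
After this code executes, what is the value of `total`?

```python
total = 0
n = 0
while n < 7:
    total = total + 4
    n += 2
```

n=0: total = 0+4 = 4
n=2: total = 4+4 = 8
n=4: total = 8+4 = 12
n=6: total = 12+4 = 16

16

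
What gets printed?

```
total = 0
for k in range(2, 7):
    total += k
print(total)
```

20

k=2: total = 0+2 = 2
k=3: total = 2+3 = 5
k=4: total = 5+4 = 9
k=5: total = 9+5 = 14
k=6: total = 14+6 = 20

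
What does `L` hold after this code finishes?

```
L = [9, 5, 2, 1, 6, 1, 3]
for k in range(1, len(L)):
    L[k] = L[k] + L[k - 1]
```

[9, 14, 16, 17, 23, 24, 27]

k=1: L[1] = 5+9 = 14 → [9, 14, 2, 1, 6, 1, 3]
k=2: L[2] = 2+14 = 16 → [9, 14, 16, 1, 6, 1, 3]
k=3: L[3] = 1+16 = 17 → [9, 14, 16, 17, 6, 1, 3]
k=4: L[4] = 6+17 = 23 → [9, 14, 16, 17, 23, 1, 3]
k=5: L[5] = 1+23 = 24 → [9, 14, 16, 17, 23, 24, 3]
k=6: L[6] = 3+24 = 27 → [9, 14, 16, 17, 23, 24, 27]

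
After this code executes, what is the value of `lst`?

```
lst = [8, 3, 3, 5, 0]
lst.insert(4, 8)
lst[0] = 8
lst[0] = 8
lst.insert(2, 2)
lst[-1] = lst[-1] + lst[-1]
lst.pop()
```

insert 8 at 4 → [8, 3, 3, 5, 8, 0]
lst[0] = 8 → [8, 3, 3, 5, 8, 0]
lst[0] = 8 → [8, 3, 3, 5, 8, 0]
insert 2 at 2 → [8, 3, 2, 3, 5, 8, 0]
lst[-1] = lst[-1]+lst[-1] = 0+0 = 0 → [8, 3, 2, 3, 5, 8, 0]
pop() removes 0 → [8, 3, 2, 3, 5, 8]

[8, 3, 2, 3, 5, 8]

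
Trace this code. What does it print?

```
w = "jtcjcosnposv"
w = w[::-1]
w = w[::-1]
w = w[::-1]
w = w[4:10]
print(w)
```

nsocjc

reverse → 'vsopnsocjctj'
reverse → 'jtcjcosnposv'
reverse → 'vsopnsocjctj'
slice [4:10] → 'nsocjc'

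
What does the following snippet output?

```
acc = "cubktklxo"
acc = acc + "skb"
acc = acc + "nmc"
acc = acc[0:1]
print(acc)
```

c

+ 'skb' → 'cubktklxoskb'
+ 'nmc' → 'cubktklxoskbnmc'
slice [0:1] → 'c'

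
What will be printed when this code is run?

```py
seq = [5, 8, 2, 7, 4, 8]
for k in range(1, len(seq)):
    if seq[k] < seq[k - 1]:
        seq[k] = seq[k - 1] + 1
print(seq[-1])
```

12

k=1: 8>=5, unchanged → [5, 8, 2, 7, 4, 8]
k=2: 2<8, seq[2] = 8+1 = 9 → [5, 8, 9, 7, 4, 8]
k=3: 7<9, seq[3] = 9+1 = 10 → [5, 8, 9, 10, 4, 8]
k=4: 4<10, seq[4] = 10+1 = 11 → [5, 8, 9, 10, 11, 8]
k=5: 8<11, seq[5] = 11+1 = 12 → [5, 8, 9, 10, 11, 12]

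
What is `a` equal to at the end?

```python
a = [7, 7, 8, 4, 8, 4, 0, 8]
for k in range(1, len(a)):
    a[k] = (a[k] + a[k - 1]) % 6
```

k=1: a[1] = (7+7)%6 = 2 → [7, 2, 8, 4, 8, 4, 0, 8]
k=2: a[2] = (8+2)%6 = 4 → [7, 2, 4, 4, 8, 4, 0, 8]
k=3: a[3] = (4+4)%6 = 2 → [7, 2, 4, 2, 8, 4, 0, 8]
k=4: a[4] = (8+2)%6 = 4 → [7, 2, 4, 2, 4, 4, 0, 8]
k=5: a[5] = (4+4)%6 = 2 → [7, 2, 4, 2, 4, 2, 0, 8]
k=6: a[6] = (0+2)%6 = 2 → [7, 2, 4, 2, 4, 2, 2, 8]
k=7: a[7] = (8+2)%6 = 4 → [7, 2, 4, 2, 4, 2, 2, 4]

[7, 2, 4, 2, 4, 2, 2, 4]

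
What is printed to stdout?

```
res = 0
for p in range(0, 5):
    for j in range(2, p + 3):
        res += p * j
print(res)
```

p=0,j=2: res = 0+0 = 0
p=1,j=2: res = 0+2 = 2
p=1,j=3: res = 2+3 = 5
p=2,j=2: res = 5+4 = 9
p=2,j=3: res = 9+6 = 15
p=2,j=4: res = 15+8 = 23
p=3,j=2: res = 23+6 = 29
p=3,j=3: res = 29+9 = 38
p=3,j=4: res = 38+12 = 50
p=3,j=5: res = 50+15 = 65
p=4,j=2: res = 65+8 = 73
p=4,j=3: res = 73+12 = 85
p=4,j=4: res = 85+16 = 101
p=4,j=5: res = 101+20 = 121
p=4,j=6: res = 121+24 = 145

145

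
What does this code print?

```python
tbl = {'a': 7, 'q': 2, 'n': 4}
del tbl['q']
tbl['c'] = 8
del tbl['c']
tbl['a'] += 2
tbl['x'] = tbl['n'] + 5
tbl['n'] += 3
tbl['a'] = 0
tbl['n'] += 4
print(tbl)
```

{'a': 0, 'n': 11, 'x': 9}

del 'q' → {'a': 7, 'n': 4}
tbl['c'] = 8 → {'a': 7, 'n': 4, 'c': 8}
del 'c' → {'a': 7, 'n': 4}
tbl['a'] = 7+2 = 9 → {'a': 9, 'n': 4}
tbl['x'] = tbl['n']+5 = 9 → {'a': 9, 'n': 4, 'x': 9}
tbl['n'] = 4+3 = 7 → {'a': 9, 'n': 7, 'x': 9}
tbl['a'] = 0 → {'a': 0, 'n': 7, 'x': 9}
tbl['n'] = 7+4 = 11 → {'a': 0, 'n': 11, 'x': 9}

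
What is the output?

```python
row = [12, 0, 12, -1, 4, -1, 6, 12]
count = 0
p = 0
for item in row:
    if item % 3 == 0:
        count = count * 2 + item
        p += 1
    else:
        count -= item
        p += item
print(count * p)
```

1792

item=12: %3==0, count = 0*2+12 = 12; p=1
item=0: %3==0, count = 12*2+0 = 24; p=2
item=12: %3==0, count = 24*2+12 = 60; p=3
item=-1: not %3==0, count = 60-(-1) = 61; p=2
item=4: not %3==0, count = 61-4 = 57; p=6
item=-1: not %3==0, count = 57-(-1) = 58; p=5
item=6: %3==0, count = 58*2+6 = 122; p=6
item=12: %3==0, count = 122*2+12 = 256; p=7
count*p = 256*7 = 1792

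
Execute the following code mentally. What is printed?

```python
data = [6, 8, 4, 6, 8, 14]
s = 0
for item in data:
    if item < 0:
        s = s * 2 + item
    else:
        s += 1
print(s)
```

6

item=6: not <0, s = 0+1 = 1
item=8: not <0, s = 1+1 = 2
item=4: not <0, s = 2+1 = 3
item=6: not <0, s = 3+1 = 4
item=8: not <0, s = 4+1 = 5
item=14: not <0, s = 5+1 = 6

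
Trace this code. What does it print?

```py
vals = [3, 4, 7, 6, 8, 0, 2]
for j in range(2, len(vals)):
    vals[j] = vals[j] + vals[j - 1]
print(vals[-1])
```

j=2: vals[2] = 7+4 = 11 → [3, 4, 11, 6, 8, 0, 2]
j=3: vals[3] = 6+11 = 17 → [3, 4, 11, 17, 8, 0, 2]
j=4: vals[4] = 8+17 = 25 → [3, 4, 11, 17, 25, 0, 2]
j=5: vals[5] = 0+25 = 25 → [3, 4, 11, 17, 25, 25, 2]
j=6: vals[6] = 2+25 = 27 → [3, 4, 11, 17, 25, 25, 27]

27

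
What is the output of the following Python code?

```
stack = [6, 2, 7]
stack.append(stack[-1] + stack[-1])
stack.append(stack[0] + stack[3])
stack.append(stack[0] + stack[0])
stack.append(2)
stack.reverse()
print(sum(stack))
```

63

append stack[-1]+stack[-1] = 7+7 = 14 → [6, 2, 7, 14]
append stack[0]+stack[3] = 6+14 = 20 → [6, 2, 7, 14, 20]
append stack[0]+stack[0] = 6+6 = 12 → [6, 2, 7, 14, 20, 12]
append 2 → [6, 2, 7, 14, 20, 12, 2]
reverse → [2, 12, 20, 14, 7, 2, 6]
sum = 63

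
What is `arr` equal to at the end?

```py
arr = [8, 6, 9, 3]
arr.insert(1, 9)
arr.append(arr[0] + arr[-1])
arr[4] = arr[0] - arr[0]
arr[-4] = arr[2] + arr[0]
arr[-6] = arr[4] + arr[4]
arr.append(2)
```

insert 9 at 1 → [8, 9, 6, 9, 3]
append arr[0]+arr[-1] = 8+3 = 11 → [8, 9, 6, 9, 3, 11]
arr[4] = arr[0]-arr[0] = 8-8 = 0 → [8, 9, 6, 9, 0, 11]
arr[-4] = arr[2]+arr[0] = 6+8 = 14 → [8, 9, 14, 9, 0, 11]
arr[-6] = arr[4]+arr[4] = 0+0 = 0 → [0, 9, 14, 9, 0, 11]
append 2 → [0, 9, 14, 9, 0, 11, 2]

[0, 9, 14, 9, 0, 11, 2]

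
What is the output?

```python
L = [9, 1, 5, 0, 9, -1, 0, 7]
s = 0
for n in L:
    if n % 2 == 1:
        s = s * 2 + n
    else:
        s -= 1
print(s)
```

375

n=9: odd, s = 0*2+9 = 9
n=1: odd, s = 9*2+1 = 19
n=5: odd, s = 19*2+5 = 43
n=0: not odd, s = 43-1 = 42
n=9: odd, s = 42*2+9 = 93
n=-1: odd, s = 93*2+(-1) = 185
n=0: not odd, s = 185-1 = 184
n=7: odd, s = 184*2+7 = 375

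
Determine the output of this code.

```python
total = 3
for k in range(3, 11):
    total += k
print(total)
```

k=3: total = 3+3 = 6
k=4: total = 6+4 = 10
k=5: total = 10+5 = 15
k=6: total = 15+6 = 21
k=7: total = 21+7 = 28
k=8: total = 28+8 = 36
k=9: total = 36+9 = 45
k=10: total = 45+10 = 55

55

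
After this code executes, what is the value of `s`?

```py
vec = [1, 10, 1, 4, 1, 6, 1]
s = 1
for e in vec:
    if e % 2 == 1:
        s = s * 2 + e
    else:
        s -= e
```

-77

e=1: odd, s = 1*2+1 = 3
e=10: not odd, s = 3-10 = -7
e=1: odd, s = (-7)*2+1 = -13
e=4: not odd, s = (-13)-4 = -17
e=1: odd, s = (-17)*2+1 = -33
e=6: not odd, s = (-33)-6 = -39
e=1: odd, s = (-39)*2+1 = -77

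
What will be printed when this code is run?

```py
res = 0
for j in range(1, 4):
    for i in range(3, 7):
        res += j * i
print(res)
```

108

j=1,i=3: res = 0+3 = 3
j=1,i=4: res = 3+4 = 7
j=1,i=5: res = 7+5 = 12
j=1,i=6: res = 12+6 = 18
j=2,i=3: res = 18+6 = 24
j=2,i=4: res = 24+8 = 32
j=2,i=5: res = 32+10 = 42
j=2,i=6: res = 42+12 = 54
j=3,i=3: res = 54+9 = 63
j=3,i=4: res = 63+12 = 75
j=3,i=5: res = 75+15 = 90
j=3,i=6: res = 90+18 = 108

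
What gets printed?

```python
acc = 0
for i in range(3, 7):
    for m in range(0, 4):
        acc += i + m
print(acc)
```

i=3,m=0: acc = 0+3 = 3
i=3,m=1: acc = 3+4 = 7
i=3,m=2: acc = 7+5 = 12
i=3,m=3: acc = 12+6 = 18
i=4,m=0: acc = 18+4 = 22
i=4,m=1: acc = 22+5 = 27
i=4,m=2: acc = 27+6 = 33
i=4,m=3: acc = 33+7 = 40
i=5,m=0: acc = 40+5 = 45
i=5,m=1: acc = 45+6 = 51
i=5,m=2: acc = 51+7 = 58
i=5,m=3: acc = 58+8 = 66
i=6,m=0: acc = 66+6 = 72
i=6,m=1: acc = 72+7 = 79
i=6,m=2: acc = 79+8 = 87
i=6,m=3: acc = 87+9 = 96

96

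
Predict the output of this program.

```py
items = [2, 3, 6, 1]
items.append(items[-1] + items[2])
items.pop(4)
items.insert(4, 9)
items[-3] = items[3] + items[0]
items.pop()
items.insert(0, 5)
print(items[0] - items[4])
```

append items[-1]+items[2] = 1+6 = 7 → [2, 3, 6, 1, 7]
pop(4) removes 7 → [2, 3, 6, 1]
insert 9 at 4 → [2, 3, 6, 1, 9]
items[-3] = items[3]+items[0] = 1+2 = 3 → [2, 3, 3, 1, 9]
pop() removes 9 → [2, 3, 3, 1]
insert 5 at 0 → [5, 2, 3, 3, 1]
items[0]-items[4] = 5-1 = 4

4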